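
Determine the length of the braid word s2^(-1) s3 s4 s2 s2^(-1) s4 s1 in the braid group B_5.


The word length counts the number of generators (including inverses).
Listing each generator: s2^(-1), s3, s4, s2, s2^(-1), s4, s1
There are 7 generators in this braid word.

7


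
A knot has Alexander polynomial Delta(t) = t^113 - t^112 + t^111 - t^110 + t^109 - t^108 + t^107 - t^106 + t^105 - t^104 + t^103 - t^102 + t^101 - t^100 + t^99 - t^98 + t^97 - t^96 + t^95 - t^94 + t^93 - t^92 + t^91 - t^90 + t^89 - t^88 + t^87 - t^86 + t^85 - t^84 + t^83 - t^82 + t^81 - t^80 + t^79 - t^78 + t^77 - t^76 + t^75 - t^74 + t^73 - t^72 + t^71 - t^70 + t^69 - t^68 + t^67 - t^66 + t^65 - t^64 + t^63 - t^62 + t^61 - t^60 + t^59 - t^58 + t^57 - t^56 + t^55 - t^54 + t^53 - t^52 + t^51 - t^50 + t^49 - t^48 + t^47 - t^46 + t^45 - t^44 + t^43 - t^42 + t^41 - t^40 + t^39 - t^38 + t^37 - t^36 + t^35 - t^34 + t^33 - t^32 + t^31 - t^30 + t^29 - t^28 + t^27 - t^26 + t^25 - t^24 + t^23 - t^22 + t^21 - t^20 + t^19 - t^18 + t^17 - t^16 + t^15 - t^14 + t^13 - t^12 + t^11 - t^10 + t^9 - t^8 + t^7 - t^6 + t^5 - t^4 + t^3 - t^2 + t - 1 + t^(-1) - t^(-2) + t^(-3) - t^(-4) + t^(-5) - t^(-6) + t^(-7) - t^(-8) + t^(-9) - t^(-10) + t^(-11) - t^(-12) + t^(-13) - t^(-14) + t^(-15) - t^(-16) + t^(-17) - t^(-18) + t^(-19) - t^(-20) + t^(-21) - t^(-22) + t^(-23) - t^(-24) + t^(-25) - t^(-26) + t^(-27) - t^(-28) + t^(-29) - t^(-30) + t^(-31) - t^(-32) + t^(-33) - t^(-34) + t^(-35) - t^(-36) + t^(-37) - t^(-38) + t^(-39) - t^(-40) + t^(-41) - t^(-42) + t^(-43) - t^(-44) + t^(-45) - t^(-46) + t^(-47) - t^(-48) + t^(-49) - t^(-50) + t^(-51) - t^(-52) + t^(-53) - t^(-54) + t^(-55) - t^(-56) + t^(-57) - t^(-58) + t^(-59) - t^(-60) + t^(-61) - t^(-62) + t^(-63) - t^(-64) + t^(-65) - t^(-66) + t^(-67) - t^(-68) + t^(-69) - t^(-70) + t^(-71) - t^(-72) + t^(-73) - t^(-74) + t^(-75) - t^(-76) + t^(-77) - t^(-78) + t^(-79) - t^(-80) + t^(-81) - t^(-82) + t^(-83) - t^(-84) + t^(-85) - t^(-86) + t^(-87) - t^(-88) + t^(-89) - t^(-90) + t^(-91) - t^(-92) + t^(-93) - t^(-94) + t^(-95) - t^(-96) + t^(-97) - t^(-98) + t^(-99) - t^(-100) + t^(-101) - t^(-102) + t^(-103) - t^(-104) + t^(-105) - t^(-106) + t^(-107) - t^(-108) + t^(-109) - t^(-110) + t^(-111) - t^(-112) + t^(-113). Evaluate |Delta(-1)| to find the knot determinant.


Step 1: The polynomial has 227 terms with alternating signs, exponents from 113 down to -113.
Step 2: Substitute t = -1. The i-th term has coefficient (-1)^i and exponent (m-i),
  so its value is (-1)^i * (-1)^(m-i) = (-1)^m = -1 for every i.
Step 3: All 227 terms equal -1, so Delta(-1) = 227 * (-1) = -227
Step 4: |Delta(-1)| = 227

227


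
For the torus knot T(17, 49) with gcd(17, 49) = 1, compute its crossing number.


For a torus knot T(p, q) with gcd(p,q)=1,
the crossing number is min(p*(q-1), q*(p-1)).
p*(q-1) = 17*48 = 816
q*(p-1) = 49*16 = 784
min(816, 784) = 784

784


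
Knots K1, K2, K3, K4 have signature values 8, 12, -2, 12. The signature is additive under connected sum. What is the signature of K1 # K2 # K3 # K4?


The signature is additive under connected sum.
signature(K1 # K2 # K3 # K4) = (8) + (12) + (-2) + (12)
= 30

30


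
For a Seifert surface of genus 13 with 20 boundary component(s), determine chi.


chi = 2 - 2g - b
= 2 - 2*13 - 20
= 2 - 26 - 20 = -44

-44


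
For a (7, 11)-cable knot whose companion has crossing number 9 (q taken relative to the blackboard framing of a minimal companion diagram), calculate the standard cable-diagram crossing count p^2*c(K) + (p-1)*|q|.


Step 1: Each of the c(K) crossings of the companion diagram becomes p*p = p^2 crossings among the p parallel strands, and each of the |q| twists s_1 s_2 ... s_(p-1) adds (p-1) crossings.
  Crossings = p^2 * c(K) + (p-1)*|q|
Step 2: = 7^2 * 9 + (7-1)*11
Step 3: = 49*9 + 6*11
Step 4: = 441 + 66 = 507

507


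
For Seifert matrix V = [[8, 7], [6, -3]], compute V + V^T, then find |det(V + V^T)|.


Step 1: Form V + V^T where V = [[8, 7], [6, -3]]
  V^T = [[8, 6], [7, -3]]
  V + V^T = [[16, 13], [13, -6]]
Step 2: det(V + V^T) = 16*(-6) - 13*13
  = -96 - 169 = -265
Step 3: Knot determinant = |det(V + V^T)| = |-265| = 265

265


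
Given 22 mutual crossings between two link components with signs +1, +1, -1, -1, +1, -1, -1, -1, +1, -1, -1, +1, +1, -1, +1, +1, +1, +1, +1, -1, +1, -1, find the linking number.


Step 1: Count positive crossings: 12
Step 2: Count negative crossings: 10
Step 3: Sum of signs = 12 - 10 = 2
Step 4: Linking number = sum/2 = 2/2 = 1

1


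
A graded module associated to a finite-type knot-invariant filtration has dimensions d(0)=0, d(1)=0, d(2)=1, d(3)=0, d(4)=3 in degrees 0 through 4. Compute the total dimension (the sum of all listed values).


Total dimension = d(0) + d(1) + ... + d(4)
= 0 + 0 + 1 + 0 + 3
= 4

4


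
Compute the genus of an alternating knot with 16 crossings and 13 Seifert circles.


For alternating knots, g = (c - s + 1)/2.
= (16 - 13 + 1)/2
= 4/2 = 2

2


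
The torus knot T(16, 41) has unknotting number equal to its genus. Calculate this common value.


For a torus knot T(p,q), both the unknotting number and genus equal (p-1)(q-1)/2.
= (16-1)(41-1)/2
= 15*40/2
= 600/2 = 300

300


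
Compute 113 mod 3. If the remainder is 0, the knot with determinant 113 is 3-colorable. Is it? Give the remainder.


Step 1: A knot is p-colorable if and only if p divides its determinant.
Step 2: Compute 113 mod 3.
113 = 37 * 3 + 2
Step 3: 113 mod 3 = 2
Step 4: The knot is 3-colorable: no

2


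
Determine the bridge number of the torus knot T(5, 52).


The bridge number of T(p,q) is min(p,q).
min(5, 52) = 5

5


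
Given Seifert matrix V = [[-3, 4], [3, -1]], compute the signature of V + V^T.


Step 1: V + V^T = [[-6, 7], [7, -2]]
Step 2: trace = -8, det = -37
Step 3: Discriminant = (-8)^2 - 4*(-37) = 212
Step 4: Eigenvalues: 3.28011, -11.2801
Step 5: Signature = (# positive eigenvalues) - (# negative eigenvalues) = 0

0


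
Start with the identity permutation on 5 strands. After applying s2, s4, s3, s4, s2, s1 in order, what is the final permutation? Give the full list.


Starting with identity [1, 2, 3, 4, 5].
Apply generators in sequence:
  After s2: [1, 3, 2, 4, 5]
  After s4: [1, 3, 2, 5, 4]
  After s3: [1, 3, 5, 2, 4]
  After s4: [1, 3, 5, 4, 2]
  After s2: [1, 5, 3, 4, 2]
  After s1: [5, 1, 3, 4, 2]
Final permutation: [5, 1, 3, 4, 2]

[5, 1, 3, 4, 2]


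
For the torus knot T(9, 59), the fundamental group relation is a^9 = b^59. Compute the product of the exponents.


The relation is a^9 = b^59.
Product of exponents = 9 * 59
= 531

531


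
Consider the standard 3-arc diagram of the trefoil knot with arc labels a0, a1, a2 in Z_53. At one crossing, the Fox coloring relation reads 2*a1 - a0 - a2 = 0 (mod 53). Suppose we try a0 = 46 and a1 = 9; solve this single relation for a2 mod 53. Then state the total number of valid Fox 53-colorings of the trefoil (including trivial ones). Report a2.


Step 1: Apply the given crossing relation 2*a1 - a0 - a2 = 0 (mod 53).
  a2 = 2*a1 - a0 mod 53
  a2 = 2*9 - 46 mod 53
  a2 = 18 - 46 mod 53
  a2 = -28 mod 53 = 25
Step 2: The trefoil has determinant 3.
  Number of Fox p-colorings (p prime) is p^2 if p = 3, else p.
  Since 53 does not divide 3, only trivial (constant) colorings exist.
  (So the trial a0 = 46, a1 = 9 with a0 != a1 does NOT extend to a valid coloring of the whole trefoil: the other two crossing relations require 3*(a1 - a0) = 0 (mod 53), which fails.)
  Total colorings = 53
Step 3: a2 = 25, total Fox 53-colorings = 53

25


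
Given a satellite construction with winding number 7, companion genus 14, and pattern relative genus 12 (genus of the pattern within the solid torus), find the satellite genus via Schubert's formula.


Schubert: g(satellite) = g_rel(pattern) + |winding| * g(companion),
where g_rel(pattern) is the genus of the pattern relative to the solid torus.
= 12 + 7 * 14
= 12 + 98 = 110

110


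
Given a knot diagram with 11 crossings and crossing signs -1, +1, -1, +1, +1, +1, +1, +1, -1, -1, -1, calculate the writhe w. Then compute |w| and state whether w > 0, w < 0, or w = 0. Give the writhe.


Step 1: Count positive crossings (+1).
Positive crossings: 6
Step 2: Count negative crossings (-1).
Negative crossings: 5
Step 3: Writhe = (positive) - (negative)
w = 6 - 5 = 1
Step 4: |w| = 1, and w is positive

1


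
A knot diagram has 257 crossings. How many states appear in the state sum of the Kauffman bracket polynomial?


Each crossing contributes 2 choices (A-smoothing or B-smoothing).
Total states = 2^257 = 231584178474632390847141970017375815706539969331281128078915168015826259279872

231584178474632390847141970017375815706539969331281128078915168015826259279872


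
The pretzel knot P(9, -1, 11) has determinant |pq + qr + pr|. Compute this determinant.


Step 1: Compute pq + qr + pr.
pq = 9*(-1) = -9
qr = (-1)*11 = -11
pr = 9*11 = 99
pq + qr + pr = -9 + (-11) + 99 = 79
Step 2: Take absolute value.
det(P(9,-1,11)) = |79| = 79

79


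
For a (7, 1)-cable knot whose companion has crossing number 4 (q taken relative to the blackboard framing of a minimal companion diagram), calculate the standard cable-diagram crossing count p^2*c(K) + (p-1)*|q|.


Step 1: Each of the c(K) crossings of the companion diagram becomes p*p = p^2 crossings among the p parallel strands, and each of the |q| twists s_1 s_2 ... s_(p-1) adds (p-1) crossings.
  Crossings = p^2 * c(K) + (p-1)*|q|
Step 2: = 7^2 * 4 + (7-1)*1
Step 3: = 49*4 + 6*1
Step 4: = 196 + 6 = 202

202


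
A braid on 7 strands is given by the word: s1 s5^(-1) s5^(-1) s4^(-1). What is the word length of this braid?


The word length counts the number of generators (including inverses).
Listing each generator: s1, s5^(-1), s5^(-1), s4^(-1)
There are 4 generators in this braid word.

4


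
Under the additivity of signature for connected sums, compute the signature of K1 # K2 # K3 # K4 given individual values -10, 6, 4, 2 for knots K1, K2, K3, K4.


The signature is additive under connected sum.
signature(K1 # K2 # K3 # K4) = (-10) + (6) + (4) + (2)
= 2

2


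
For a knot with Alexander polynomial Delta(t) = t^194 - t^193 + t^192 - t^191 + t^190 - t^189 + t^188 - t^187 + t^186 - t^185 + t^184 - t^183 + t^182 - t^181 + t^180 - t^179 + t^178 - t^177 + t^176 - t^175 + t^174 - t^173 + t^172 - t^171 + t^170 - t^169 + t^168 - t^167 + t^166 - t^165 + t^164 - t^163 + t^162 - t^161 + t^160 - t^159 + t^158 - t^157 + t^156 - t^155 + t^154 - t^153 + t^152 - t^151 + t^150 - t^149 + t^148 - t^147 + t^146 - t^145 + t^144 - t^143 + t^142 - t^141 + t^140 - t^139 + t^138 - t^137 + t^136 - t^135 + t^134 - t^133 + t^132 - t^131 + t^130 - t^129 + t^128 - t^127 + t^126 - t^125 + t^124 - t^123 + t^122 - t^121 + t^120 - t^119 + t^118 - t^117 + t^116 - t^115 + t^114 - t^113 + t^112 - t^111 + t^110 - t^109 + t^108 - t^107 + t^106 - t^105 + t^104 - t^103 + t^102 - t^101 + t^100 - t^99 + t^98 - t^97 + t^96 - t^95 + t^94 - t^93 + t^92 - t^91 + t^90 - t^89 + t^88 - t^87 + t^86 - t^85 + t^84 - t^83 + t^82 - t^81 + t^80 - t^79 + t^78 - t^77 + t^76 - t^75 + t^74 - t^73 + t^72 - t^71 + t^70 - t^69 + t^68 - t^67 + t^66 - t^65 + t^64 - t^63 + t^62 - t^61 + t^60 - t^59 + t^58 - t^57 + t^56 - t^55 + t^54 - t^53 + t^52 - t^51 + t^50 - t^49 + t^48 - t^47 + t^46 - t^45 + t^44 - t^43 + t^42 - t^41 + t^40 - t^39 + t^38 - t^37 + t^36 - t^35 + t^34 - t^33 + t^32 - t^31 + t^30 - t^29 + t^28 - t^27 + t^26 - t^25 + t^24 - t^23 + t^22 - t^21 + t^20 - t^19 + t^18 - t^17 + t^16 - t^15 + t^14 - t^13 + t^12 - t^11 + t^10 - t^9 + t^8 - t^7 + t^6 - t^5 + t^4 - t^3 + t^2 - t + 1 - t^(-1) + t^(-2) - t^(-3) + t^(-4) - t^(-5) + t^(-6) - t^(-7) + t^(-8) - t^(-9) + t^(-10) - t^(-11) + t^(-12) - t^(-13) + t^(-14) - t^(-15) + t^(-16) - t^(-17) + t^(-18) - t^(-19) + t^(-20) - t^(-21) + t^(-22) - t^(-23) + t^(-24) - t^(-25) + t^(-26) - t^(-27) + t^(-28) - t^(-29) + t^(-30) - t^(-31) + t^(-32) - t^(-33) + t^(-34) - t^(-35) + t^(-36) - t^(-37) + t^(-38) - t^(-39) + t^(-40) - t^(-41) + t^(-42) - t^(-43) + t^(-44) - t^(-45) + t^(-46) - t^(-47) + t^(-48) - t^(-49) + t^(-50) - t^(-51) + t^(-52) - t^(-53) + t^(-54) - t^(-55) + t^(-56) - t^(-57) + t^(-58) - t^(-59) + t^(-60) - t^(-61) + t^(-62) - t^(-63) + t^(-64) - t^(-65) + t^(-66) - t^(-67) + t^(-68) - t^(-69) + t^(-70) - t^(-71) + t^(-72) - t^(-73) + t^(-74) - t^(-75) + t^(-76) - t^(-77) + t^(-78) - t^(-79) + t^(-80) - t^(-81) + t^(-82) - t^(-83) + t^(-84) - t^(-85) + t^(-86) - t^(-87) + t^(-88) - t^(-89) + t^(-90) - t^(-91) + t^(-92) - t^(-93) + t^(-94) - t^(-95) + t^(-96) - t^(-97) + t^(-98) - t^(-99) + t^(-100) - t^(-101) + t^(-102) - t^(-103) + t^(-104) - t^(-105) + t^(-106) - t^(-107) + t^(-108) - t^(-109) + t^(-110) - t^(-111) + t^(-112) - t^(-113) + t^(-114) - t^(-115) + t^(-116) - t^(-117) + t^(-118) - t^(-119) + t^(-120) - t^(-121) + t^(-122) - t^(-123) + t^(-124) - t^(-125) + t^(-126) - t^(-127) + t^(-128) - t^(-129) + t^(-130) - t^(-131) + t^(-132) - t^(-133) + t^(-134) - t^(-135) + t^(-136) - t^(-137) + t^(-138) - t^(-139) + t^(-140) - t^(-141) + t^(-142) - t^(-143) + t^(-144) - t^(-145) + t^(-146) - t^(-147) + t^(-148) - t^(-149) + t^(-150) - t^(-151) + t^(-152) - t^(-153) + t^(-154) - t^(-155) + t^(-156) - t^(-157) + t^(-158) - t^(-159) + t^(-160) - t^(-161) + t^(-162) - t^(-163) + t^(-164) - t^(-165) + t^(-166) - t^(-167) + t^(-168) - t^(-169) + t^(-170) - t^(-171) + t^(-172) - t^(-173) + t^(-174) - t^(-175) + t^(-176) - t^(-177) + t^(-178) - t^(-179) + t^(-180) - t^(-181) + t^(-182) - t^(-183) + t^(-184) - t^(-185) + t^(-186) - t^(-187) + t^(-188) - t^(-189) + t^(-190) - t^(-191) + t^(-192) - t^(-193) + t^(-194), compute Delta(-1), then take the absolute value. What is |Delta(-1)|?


Step 1: The polynomial has 389 terms with alternating signs, exponents from 194 down to -194.
Step 2: Substitute t = -1. The i-th term has coefficient (-1)^i and exponent (m-i),
  so its value is (-1)^i * (-1)^(m-i) = (-1)^m = 1 for every i.
Step 3: All 389 terms equal 1, so Delta(-1) = 389 * (1) = 389
Step 4: |Delta(-1)| = 389

389


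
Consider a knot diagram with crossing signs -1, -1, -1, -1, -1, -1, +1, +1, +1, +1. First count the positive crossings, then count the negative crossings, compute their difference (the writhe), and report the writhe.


Step 1: Count positive crossings (+1).
Positive crossings: 4
Step 2: Count negative crossings (-1).
Negative crossings: 6
Step 3: Writhe = (positive) - (negative)
w = 4 - 6 = -2
Step 4: |w| = 2, and w is negative

-2


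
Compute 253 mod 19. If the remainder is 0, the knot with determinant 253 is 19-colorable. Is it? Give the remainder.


Step 1: A knot is p-colorable if and only if p divides its determinant.
Step 2: Compute 253 mod 19.
253 = 13 * 19 + 6
Step 3: 253 mod 19 = 6
Step 4: The knot is 19-colorable: no

6


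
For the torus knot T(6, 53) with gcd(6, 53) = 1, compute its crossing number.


For a torus knot T(p, q) with gcd(p,q)=1,
the crossing number is min(p*(q-1), q*(p-1)).
p*(q-1) = 6*52 = 312
q*(p-1) = 53*5 = 265
min(312, 265) = 265

265


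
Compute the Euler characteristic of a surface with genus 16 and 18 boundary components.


chi = 2 - 2g - b
= 2 - 2*16 - 18
= 2 - 32 - 18 = -48

-48


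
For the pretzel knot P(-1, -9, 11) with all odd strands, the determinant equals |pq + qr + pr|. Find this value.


Step 1: Compute pq + qr + pr.
pq = (-1)*(-9) = 9
qr = (-9)*11 = -99
pr = (-1)*11 = -11
pq + qr + pr = 9 + (-99) + (-11) = -101
Step 2: Take absolute value.
det(P(-1,-9,11)) = |-101| = 101

101


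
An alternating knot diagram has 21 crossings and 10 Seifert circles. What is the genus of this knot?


For alternating knots, g = (c - s + 1)/2.
= (21 - 10 + 1)/2
= 12/2 = 6

6


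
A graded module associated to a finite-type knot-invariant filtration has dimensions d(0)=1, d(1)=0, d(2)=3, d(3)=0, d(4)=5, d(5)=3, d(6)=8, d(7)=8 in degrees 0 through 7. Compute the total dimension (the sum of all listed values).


Total dimension = d(0) + d(1) + ... + d(7)
= 1 + 0 + 3 + 0 + 5 + 3 + 8 + 8
= 28

28


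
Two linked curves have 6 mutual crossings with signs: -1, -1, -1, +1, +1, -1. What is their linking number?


Step 1: Count positive crossings: 2
Step 2: Count negative crossings: 4
Step 3: Sum of signs = 2 - 4 = -2
Step 4: Linking number = sum/2 = -2/2 = -1

-1


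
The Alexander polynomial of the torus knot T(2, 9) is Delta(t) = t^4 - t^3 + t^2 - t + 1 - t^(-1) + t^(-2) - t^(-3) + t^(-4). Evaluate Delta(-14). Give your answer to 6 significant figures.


Substituting t = -14 into Delta(t) = t^4 - t^3 + t^2 - t + 1 - t^(-1) + t^(-2) - t^(-3) + t^(-4):
Term values: (38416) + (2744) + (196) + (14) + (1) + (0.0714286) + (0.00510204) + (0.000364431) + (2.60308e-05)
Sum = 41371.07692
Rounded to 6 significant figures: 41371.1

41371.1


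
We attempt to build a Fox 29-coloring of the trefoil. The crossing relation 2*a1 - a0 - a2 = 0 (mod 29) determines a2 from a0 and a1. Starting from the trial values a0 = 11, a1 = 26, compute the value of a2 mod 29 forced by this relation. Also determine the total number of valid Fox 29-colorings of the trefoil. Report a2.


Step 1: Apply the given crossing relation 2*a1 - a0 - a2 = 0 (mod 29).
  a2 = 2*a1 - a0 mod 29
  a2 = 2*26 - 11 mod 29
  a2 = 52 - 11 mod 29
  a2 = 41 mod 29 = 12
Step 2: The trefoil has determinant 3.
  Number of Fox p-colorings (p prime) is p^2 if p = 3, else p.
  Since 29 does not divide 3, only trivial (constant) colorings exist.
  (So the trial a0 = 11, a1 = 26 with a0 != a1 does NOT extend to a valid coloring of the whole trefoil: the other two crossing relations require 3*(a1 - a0) = 0 (mod 29), which fails.)
  Total colorings = 29
Step 3: a2 = 12, total Fox 29-colorings = 29

12


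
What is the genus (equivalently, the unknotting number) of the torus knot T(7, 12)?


For a torus knot T(p,q), both the unknotting number and genus equal (p-1)(q-1)/2.
= (7-1)(12-1)/2
= 6*11/2
= 66/2 = 33

33


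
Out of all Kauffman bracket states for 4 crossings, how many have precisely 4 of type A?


We choose which 4 of 4 crossings get A-smoothings.
C(4, 4) = 4! / (4! * 0!)
= 1

1


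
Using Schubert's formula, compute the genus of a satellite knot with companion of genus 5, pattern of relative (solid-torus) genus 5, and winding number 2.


Schubert: g(satellite) = g_rel(pattern) + |winding| * g(companion),
where g_rel(pattern) is the genus of the pattern relative to the solid torus.
= 5 + 2 * 5
= 5 + 10 = 15

15


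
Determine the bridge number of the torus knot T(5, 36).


The bridge number of T(p,q) is min(p,q).
min(5, 36) = 5

5


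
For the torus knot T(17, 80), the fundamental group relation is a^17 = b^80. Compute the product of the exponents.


The relation is a^17 = b^80.
Product of exponents = 17 * 80
= 1360

1360


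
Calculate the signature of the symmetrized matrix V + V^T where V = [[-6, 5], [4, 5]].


Step 1: V + V^T = [[-12, 9], [9, 10]]
Step 2: trace = -2, det = -201
Step 3: Discriminant = (-2)^2 - 4*(-201) = 808
Step 4: Eigenvalues: 13.2127, -15.2127
Step 5: Signature = (# positive eigenvalues) - (# negative eigenvalues) = 0

0


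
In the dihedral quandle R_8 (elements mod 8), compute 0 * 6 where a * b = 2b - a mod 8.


0 * 6 = 2*6 - 0 mod 8
= 12 - 0 mod 8
= 12 mod 8 = 4

4


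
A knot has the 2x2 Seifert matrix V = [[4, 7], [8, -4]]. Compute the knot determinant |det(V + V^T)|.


Step 1: Form V + V^T where V = [[4, 7], [8, -4]]
  V^T = [[4, 8], [7, -4]]
  V + V^T = [[8, 15], [15, -8]]
Step 2: det(V + V^T) = 8*(-8) - 15*15
  = -64 - 225 = -289
Step 3: Knot determinant = |det(V + V^T)| = |-289| = 289

289


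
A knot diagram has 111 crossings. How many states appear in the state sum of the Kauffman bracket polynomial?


Each crossing contributes 2 choices (A-smoothing or B-smoothing).
Total states = 2^111 = 2596148429267413814265248164610048

2596148429267413814265248164610048


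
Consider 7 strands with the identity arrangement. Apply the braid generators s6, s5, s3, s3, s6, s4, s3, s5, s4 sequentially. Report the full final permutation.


Starting with identity [1, 2, 3, 4, 5, 6, 7].
Apply generators in sequence:
  After s6: [1, 2, 3, 4, 5, 7, 6]
  After s5: [1, 2, 3, 4, 7, 5, 6]
  After s3: [1, 2, 4, 3, 7, 5, 6]
  After s3: [1, 2, 3, 4, 7, 5, 6]
  After s6: [1, 2, 3, 4, 7, 6, 5]
  After s4: [1, 2, 3, 7, 4, 6, 5]
  After s3: [1, 2, 7, 3, 4, 6, 5]
  After s5: [1, 2, 7, 3, 6, 4, 5]
  After s4: [1, 2, 7, 6, 3, 4, 5]
Final permutation: [1, 2, 7, 6, 3, 4, 5]

[1, 2, 7, 6, 3, 4, 5]


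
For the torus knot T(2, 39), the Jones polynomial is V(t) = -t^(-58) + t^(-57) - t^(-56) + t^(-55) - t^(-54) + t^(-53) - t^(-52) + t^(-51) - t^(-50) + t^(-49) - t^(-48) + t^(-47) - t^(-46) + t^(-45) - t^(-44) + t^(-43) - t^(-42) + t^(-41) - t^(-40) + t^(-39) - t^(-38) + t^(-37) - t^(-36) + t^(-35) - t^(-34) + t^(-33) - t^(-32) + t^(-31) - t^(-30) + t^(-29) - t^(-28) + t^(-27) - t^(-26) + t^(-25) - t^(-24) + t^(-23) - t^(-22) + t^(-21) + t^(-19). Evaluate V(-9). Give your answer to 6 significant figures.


Substituting t = -9 into V(t) = -t^(-58) + t^(-57) - t^(-56) + t^(-55) - t^(-54) + t^(-53) - t^(-52) + t^(-51) - t^(-50) + t^(-49) - t^(-48) + t^(-47) - t^(-46) + t^(-45) - t^(-44) + t^(-43) - t^(-42) + t^(-41) - t^(-40) + t^(-39) - t^(-38) + t^(-37) - t^(-36) + t^(-35) - t^(-34) + t^(-33) - t^(-32) + t^(-31) - t^(-30) + t^(-29) - t^(-28) + t^(-27) - t^(-26) + t^(-25) - t^(-24) + t^(-23) - t^(-22) + t^(-21) + t^(-19):
  (-)t^(-58) = -4.50749e-56
  (+)t^(-57) = -4.05674e-55
  (-)t^(-56) = -3.65106e-54
  (+)t^(-55) = -3.28596e-53
  (-)t^(-54) = -2.95736e-52
  (+)t^(-53) = -2.66163e-51
  (-)t^(-52) = -2.39546e-50
  (+)t^(-51) = -2.15592e-49
  (-)t^(-50) = -1.94033e-48
  (+)t^(-49) = -1.74629e-47
  (-)t^(-48) = -1.57166e-46
  (+)t^(-47) = -1.4145e-45
  (-)t^(-46) = -1.27305e-44
  (+)t^(-45) = -1.14574e-43
  (-)t^(-44) = -1.03117e-42
  (+)t^(-43) = -9.28052e-42
  (-)t^(-42) = -8.35246e-41
  (+)t^(-41) = -7.51722e-40
  (-)t^(-40) = -6.7655e-39
  (+)t^(-39) = -6.08895e-38
  (-)t^(-38) = -5.48005e-37
  (+)t^(-37) = -4.93205e-36
  (-)t^(-36) = -4.43884e-35
  (+)t^(-35) = -3.99496e-34
  (-)t^(-34) = -3.59546e-33
  (+)t^(-33) = -3.23592e-32
  (-)t^(-32) = -2.91232e-31
  (+)t^(-31) = -2.62109e-30
  (-)t^(-30) = -2.35898e-29
  (+)t^(-29) = -2.12308e-28
  (-)t^(-28) = -1.91078e-27
  (+)t^(-27) = -1.7197e-26
  (-)t^(-26) = -1.54773e-25
  (+)t^(-25) = -1.39296e-24
  (-)t^(-24) = -1.25366e-23
  (+)t^(-23) = -1.12829e-22
  (-)t^(-22) = -1.01546e-21
  (+)t^(-21) = -9.13918e-21
  (+)t^(-19) = -7.40274e-19
Sum = (-4.50749e-56) + (-4.05674e-55) + (-3.65106e-54) + (-3.28596e-53) + (-2.95736e-52) + (-2.66163e-51) + (-2.39546e-50) + (-2.15592e-49) + (-1.94033e-48) + (-1.74629e-47) + (-1.57166e-46) + (-1.4145e-45) + (-1.27305e-44) + (-1.14574e-43) + (-1.03117e-42) + (-9.28052e-42) + (-8.35246e-41) + (-7.51722e-40) + (-6.7655e-39) + (-6.08895e-38) + (-5.48005e-37) + (-4.93205e-36) + (-4.43884e-35) + (-3.99496e-34) + (-3.59546e-33) + (-3.23592e-32) + (-2.91232e-31) + (-2.62109e-30) + (-2.35898e-29) + (-2.12308e-28) + (-1.91078e-27) + (-1.7197e-26) + (-1.54773e-25) + (-1.39296e-24) + (-1.25366e-23) + (-1.12829e-22) + (-1.01546e-21) + (-9.13918e-21) + (-7.40274e-19)
= -7.505552798e-19
Rounded to 6 significant figures: -7.50555e-19

-7.50555e-19


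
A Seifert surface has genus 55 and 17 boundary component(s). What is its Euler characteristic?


chi = 2 - 2g - b
= 2 - 2*55 - 17
= 2 - 110 - 17 = -125

-125


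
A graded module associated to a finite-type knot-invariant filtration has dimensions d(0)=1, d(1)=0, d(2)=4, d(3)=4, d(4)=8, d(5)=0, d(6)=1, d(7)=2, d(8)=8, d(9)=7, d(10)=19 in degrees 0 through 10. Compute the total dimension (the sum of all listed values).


Total dimension = d(0) + d(1) + ... + d(10)
= 1 + 0 + 4 + 4 + 8 + 0 + 1 + 2 + 8 + 7 + 19
= 54

54


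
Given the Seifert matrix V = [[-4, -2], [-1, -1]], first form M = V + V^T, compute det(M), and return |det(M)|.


Step 1: Form V + V^T where V = [[-4, -2], [-1, -1]]
  V^T = [[-4, -1], [-2, -1]]
  V + V^T = [[-8, -3], [-3, -2]]
Step 2: det(V + V^T) = (-8)*(-2) - (-3)*(-3)
  = 16 - 9 = 7
Step 3: Knot determinant = |det(V + V^T)| = |7| = 7

7


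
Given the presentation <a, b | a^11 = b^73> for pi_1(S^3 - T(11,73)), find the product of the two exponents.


The relation is a^11 = b^73.
Product of exponents = 11 * 73
= 803

803


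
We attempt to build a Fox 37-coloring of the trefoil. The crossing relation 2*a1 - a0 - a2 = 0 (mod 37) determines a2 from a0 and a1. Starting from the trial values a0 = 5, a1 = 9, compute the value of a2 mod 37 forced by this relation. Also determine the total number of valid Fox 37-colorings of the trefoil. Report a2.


Step 1: Apply the given crossing relation 2*a1 - a0 - a2 = 0 (mod 37).
  a2 = 2*a1 - a0 mod 37
  a2 = 2*9 - 5 mod 37
  a2 = 18 - 5 mod 37
  a2 = 13 mod 37 = 13
Step 2: The trefoil has determinant 3.
  Number of Fox p-colorings (p prime) is p^2 if p = 3, else p.
  Since 37 does not divide 3, only trivial (constant) colorings exist.
  (So the trial a0 = 5, a1 = 9 with a0 != a1 does NOT extend to a valid coloring of the whole trefoil: the other two crossing relations require 3*(a1 - a0) = 0 (mod 37), which fails.)
  Total colorings = 37
Step 3: a2 = 13, total Fox 37-colorings = 37

13


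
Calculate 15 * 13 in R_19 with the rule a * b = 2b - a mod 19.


15 * 13 = 2*13 - 15 mod 19
= 26 - 15 mod 19
= 11 mod 19 = 11

11


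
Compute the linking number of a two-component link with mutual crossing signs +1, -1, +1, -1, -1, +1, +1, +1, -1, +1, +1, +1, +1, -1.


Step 1: Count positive crossings: 9
Step 2: Count negative crossings: 5
Step 3: Sum of signs = 9 - 5 = 4
Step 4: Linking number = sum/2 = 4/2 = 2

2


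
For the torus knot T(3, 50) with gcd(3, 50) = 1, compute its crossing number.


For a torus knot T(p, q) with gcd(p,q)=1,
the crossing number is min(p*(q-1), q*(p-1)).
p*(q-1) = 3*49 = 147
q*(p-1) = 50*2 = 100
min(147, 100) = 100

100


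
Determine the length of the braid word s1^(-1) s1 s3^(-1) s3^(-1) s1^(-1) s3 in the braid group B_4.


The word length counts the number of generators (including inverses).
Listing each generator: s1^(-1), s1, s3^(-1), s3^(-1), s1^(-1), s3
There are 6 generators in this braid word.

6


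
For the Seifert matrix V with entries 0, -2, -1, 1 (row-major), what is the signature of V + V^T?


Step 1: V + V^T = [[0, -3], [-3, 2]]
Step 2: trace = 2, det = -9
Step 3: Discriminant = 2^2 - 4*(-9) = 40
Step 4: Eigenvalues: 4.16228, -2.16228
Step 5: Signature = (# positive eigenvalues) - (# negative eigenvalues) = 0

0


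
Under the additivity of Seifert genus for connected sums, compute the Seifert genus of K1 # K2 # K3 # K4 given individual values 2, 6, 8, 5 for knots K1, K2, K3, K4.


The Seifert genus is additive under connected sum.
Seifert genus(K1 # K2 # K3 # K4) = (2) + (6) + (8) + (5)
= 21

21


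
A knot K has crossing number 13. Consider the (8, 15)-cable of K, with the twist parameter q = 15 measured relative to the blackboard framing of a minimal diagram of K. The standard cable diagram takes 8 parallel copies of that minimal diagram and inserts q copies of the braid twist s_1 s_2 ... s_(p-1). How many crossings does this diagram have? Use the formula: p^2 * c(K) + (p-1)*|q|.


Step 1: Each of the c(K) crossings of the companion diagram becomes p*p = p^2 crossings among the p parallel strands, and each of the |q| twists s_1 s_2 ... s_(p-1) adds (p-1) crossings.
  Crossings = p^2 * c(K) + (p-1)*|q|
Step 2: = 8^2 * 13 + (8-1)*15
Step 3: = 64*13 + 7*15
Step 4: = 832 + 105 = 937

937


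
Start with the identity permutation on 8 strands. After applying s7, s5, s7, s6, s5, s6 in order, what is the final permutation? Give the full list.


Starting with identity [1, 2, 3, 4, 5, 6, 7, 8].
Apply generators in sequence:
  After s7: [1, 2, 3, 4, 5, 6, 8, 7]
  After s5: [1, 2, 3, 4, 6, 5, 8, 7]
  After s7: [1, 2, 3, 4, 6, 5, 7, 8]
  After s6: [1, 2, 3, 4, 6, 7, 5, 8]
  After s5: [1, 2, 3, 4, 7, 6, 5, 8]
  After s6: [1, 2, 3, 4, 7, 5, 6, 8]
Final permutation: [1, 2, 3, 4, 7, 5, 6, 8]

[1, 2, 3, 4, 7, 5, 6, 8]


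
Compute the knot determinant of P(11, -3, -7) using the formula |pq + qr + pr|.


Step 1: Compute pq + qr + pr.
pq = 11*(-3) = -33
qr = (-3)*(-7) = 21
pr = 11*(-7) = -77
pq + qr + pr = -33 + 21 + (-77) = -89
Step 2: Take absolute value.
det(P(11,-3,-7)) = |-89| = 89

89


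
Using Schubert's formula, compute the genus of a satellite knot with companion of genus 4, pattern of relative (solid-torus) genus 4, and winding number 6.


Schubert: g(satellite) = g_rel(pattern) + |winding| * g(companion),
where g_rel(pattern) is the genus of the pattern relative to the solid torus.
= 4 + 6 * 4
= 4 + 24 = 28

28


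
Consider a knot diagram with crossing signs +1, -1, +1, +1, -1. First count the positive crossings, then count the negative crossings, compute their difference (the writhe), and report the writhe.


Step 1: Count positive crossings (+1).
Positive crossings: 3
Step 2: Count negative crossings (-1).
Negative crossings: 2
Step 3: Writhe = (positive) - (negative)
w = 3 - 2 = 1
Step 4: |w| = 1, and w is positive

1


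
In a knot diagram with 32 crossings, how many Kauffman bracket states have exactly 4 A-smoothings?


We choose which 4 of 32 crossings get A-smoothings.
C(32, 4) = 32! / (4! * 28!)
= 35960

35960


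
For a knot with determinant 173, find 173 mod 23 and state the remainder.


Step 1: A knot is p-colorable if and only if p divides its determinant.
Step 2: Compute 173 mod 23.
173 = 7 * 23 + 12
Step 3: 173 mod 23 = 12
Step 4: The knot is 23-colorable: no

12


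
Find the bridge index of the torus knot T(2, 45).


The bridge number of T(p,q) is min(p,q).
min(2, 45) = 2

2


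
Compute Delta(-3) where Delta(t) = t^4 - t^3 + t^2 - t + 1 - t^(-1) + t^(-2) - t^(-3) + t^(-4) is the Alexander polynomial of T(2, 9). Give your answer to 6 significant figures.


Substituting t = -3 into Delta(t) = t^4 - t^3 + t^2 - t + 1 - t^(-1) + t^(-2) - t^(-3) + t^(-4):
Term values: (81) + (27) + (9) + (3) + (1) + (0.333333) + (0.111111) + (0.037037) + (0.0123457)
Sum = 121.4938272
Rounded to 6 significant figures: 121.494

121.494


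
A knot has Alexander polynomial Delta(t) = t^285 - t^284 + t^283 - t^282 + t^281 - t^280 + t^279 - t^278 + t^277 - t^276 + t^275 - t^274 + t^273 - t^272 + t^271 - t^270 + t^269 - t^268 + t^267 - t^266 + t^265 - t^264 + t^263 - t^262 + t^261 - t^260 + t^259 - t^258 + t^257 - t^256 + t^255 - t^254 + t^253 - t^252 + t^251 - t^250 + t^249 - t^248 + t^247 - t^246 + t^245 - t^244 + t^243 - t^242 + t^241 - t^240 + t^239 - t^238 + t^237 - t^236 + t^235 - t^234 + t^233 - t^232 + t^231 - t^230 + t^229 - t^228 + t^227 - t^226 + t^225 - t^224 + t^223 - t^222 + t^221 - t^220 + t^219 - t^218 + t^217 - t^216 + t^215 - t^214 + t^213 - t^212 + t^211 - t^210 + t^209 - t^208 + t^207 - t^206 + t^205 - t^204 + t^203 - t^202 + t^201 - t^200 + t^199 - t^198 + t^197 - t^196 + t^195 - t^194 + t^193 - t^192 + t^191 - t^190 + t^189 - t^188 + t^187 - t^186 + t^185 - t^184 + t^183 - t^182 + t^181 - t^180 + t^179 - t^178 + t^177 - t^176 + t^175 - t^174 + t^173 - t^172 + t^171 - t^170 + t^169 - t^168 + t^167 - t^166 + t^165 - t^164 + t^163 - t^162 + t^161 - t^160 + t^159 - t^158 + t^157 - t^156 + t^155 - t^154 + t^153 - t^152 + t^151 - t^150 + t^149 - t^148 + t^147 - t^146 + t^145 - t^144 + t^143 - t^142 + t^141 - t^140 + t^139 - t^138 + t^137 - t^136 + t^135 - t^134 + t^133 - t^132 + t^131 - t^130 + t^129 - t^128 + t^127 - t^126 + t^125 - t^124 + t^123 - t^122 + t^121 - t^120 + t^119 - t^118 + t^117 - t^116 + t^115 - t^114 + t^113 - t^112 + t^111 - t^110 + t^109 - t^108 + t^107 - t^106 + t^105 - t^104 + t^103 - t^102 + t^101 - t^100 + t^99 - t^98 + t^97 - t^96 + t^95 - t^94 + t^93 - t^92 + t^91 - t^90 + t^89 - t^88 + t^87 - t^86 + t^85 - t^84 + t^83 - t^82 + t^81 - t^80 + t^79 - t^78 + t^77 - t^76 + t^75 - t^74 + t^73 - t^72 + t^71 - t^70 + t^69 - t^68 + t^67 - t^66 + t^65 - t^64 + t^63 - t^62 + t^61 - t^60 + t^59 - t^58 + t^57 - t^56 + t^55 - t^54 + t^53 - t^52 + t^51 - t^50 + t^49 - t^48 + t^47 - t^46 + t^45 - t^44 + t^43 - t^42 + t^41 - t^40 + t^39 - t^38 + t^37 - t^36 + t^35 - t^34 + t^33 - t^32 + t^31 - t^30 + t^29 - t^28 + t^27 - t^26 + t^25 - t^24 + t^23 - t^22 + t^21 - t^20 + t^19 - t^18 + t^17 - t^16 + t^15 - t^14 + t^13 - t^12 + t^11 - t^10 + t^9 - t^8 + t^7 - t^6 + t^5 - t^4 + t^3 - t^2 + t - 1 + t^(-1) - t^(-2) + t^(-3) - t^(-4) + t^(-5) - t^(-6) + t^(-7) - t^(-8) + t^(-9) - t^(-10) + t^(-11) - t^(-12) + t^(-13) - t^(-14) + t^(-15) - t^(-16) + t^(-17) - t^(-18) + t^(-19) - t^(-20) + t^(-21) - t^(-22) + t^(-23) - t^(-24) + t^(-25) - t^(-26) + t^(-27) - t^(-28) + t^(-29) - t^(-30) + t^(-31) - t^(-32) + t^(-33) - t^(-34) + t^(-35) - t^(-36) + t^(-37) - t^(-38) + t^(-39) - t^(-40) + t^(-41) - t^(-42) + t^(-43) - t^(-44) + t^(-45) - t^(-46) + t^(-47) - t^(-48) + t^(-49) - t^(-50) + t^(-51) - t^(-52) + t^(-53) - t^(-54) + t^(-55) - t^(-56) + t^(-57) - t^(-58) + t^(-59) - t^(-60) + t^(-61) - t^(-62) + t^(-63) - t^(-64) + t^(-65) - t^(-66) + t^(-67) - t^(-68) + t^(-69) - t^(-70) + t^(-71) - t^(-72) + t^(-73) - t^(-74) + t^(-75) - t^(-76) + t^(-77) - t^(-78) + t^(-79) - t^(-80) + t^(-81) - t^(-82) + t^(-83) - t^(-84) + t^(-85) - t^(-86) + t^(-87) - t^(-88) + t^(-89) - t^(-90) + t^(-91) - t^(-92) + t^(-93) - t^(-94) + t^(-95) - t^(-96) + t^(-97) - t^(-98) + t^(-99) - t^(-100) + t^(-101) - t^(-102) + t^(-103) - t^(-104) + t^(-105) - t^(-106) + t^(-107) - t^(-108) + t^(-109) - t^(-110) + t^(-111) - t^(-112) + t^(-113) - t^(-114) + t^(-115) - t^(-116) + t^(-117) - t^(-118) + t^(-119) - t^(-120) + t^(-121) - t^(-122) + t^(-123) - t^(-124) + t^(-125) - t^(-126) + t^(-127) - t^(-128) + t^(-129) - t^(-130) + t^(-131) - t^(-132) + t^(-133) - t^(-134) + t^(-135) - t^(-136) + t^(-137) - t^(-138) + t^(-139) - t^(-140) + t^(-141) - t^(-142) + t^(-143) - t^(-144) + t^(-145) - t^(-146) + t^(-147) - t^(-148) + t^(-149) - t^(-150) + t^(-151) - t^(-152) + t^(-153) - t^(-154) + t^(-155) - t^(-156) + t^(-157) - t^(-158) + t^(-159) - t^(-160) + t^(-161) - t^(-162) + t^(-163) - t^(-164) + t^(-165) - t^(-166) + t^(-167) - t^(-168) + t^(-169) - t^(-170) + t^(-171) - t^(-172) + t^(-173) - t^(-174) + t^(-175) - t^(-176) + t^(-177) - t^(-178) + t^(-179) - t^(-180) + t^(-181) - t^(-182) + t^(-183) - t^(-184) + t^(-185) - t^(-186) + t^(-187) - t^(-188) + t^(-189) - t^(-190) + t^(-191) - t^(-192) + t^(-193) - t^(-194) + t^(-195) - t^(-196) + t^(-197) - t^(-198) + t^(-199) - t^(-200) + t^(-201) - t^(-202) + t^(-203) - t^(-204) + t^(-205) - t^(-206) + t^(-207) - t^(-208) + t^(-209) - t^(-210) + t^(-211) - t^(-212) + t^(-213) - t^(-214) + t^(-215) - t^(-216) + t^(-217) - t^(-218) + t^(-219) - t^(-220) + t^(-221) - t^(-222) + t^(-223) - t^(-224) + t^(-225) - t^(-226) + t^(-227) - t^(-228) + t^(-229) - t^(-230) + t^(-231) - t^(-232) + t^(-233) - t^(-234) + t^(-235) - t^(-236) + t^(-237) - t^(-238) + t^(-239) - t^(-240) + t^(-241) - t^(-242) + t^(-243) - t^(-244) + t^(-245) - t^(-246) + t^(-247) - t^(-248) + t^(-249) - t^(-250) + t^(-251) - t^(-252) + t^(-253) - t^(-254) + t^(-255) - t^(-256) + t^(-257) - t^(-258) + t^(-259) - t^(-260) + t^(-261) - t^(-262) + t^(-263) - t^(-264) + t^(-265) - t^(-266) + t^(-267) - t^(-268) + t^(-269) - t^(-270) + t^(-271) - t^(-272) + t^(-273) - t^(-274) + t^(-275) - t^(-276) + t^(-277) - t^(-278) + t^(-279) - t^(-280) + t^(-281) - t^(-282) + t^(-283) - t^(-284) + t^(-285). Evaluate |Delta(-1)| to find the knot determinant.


Step 1: The polynomial has 571 terms with alternating signs, exponents from 285 down to -285.
Step 2: Substitute t = -1. The i-th term has coefficient (-1)^i and exponent (m-i),
  so its value is (-1)^i * (-1)^(m-i) = (-1)^m = -1 for every i.
Step 3: All 571 terms equal -1, so Delta(-1) = 571 * (-1) = -571
Step 4: |Delta(-1)| = 571

571


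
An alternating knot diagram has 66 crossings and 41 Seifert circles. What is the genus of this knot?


For alternating knots, g = (c - s + 1)/2.
= (66 - 41 + 1)/2
= 26/2 = 13

13


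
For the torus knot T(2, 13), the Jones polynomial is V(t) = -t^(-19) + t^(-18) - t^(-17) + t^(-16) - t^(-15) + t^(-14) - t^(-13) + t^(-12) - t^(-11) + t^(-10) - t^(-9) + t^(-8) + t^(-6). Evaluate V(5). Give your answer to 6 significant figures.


Substituting t = 5 into V(t) = -t^(-19) + t^(-18) - t^(-17) + t^(-16) - t^(-15) + t^(-14) - t^(-13) + t^(-12) - t^(-11) + t^(-10) - t^(-9) + t^(-8) + t^(-6):
  (-)t^(-19) = -5.24288e-14
  (+)t^(-18) = 2.62144e-13
  (-)t^(-17) = -1.31072e-12
  (+)t^(-16) = 6.5536e-12
  (-)t^(-15) = -3.2768e-11
  (+)t^(-14) = 1.6384e-10
  (-)t^(-13) = -8.192e-10
  (+)t^(-12) = 4.096e-09
  (-)t^(-11) = -2.048e-08
  (+)t^(-10) = 1.024e-07
  (-)t^(-9) = -5.12e-07
  (+)t^(-8) = 2.56e-06
  (+)t^(-6) = 6.4e-05
Sum = (-5.24288e-14) + (2.62144e-13) + (-1.31072e-12) + (6.5536e-12) + (-3.2768e-11) + (1.6384e-10) + (-8.192e-10) + (4.096e-09) + (-2.048e-08) + (1.024e-07) + (-5.12e-07) + (2.56e-06) + (6.4e-05)
= 6.613333332e-05
Rounded to 6 significant figures: 6.61333e-05

6.61333e-05


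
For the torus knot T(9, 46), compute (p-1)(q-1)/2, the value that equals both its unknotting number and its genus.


For a torus knot T(p,q), both the unknotting number and genus equal (p-1)(q-1)/2.
= (9-1)(46-1)/2
= 8*45/2
= 360/2 = 180

180


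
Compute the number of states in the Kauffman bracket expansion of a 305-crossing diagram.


Each crossing contributes 2 choices (A-smoothing or B-smoothing).
Total states = 2^305 = 65185151242703554760590262029100101153646988597309960020356494379340201592426774597868716032

65185151242703554760590262029100101153646988597309960020356494379340201592426774597868716032


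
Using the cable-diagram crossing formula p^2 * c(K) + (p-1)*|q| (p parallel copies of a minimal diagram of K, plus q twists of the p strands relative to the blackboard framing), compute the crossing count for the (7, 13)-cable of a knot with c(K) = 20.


Step 1: Each of the c(K) crossings of the companion diagram becomes p*p = p^2 crossings among the p parallel strands, and each of the |q| twists s_1 s_2 ... s_(p-1) adds (p-1) crossings.
  Crossings = p^2 * c(K) + (p-1)*|q|
Step 2: = 7^2 * 20 + (7-1)*13
Step 3: = 49*20 + 6*13
Step 4: = 980 + 78 = 1058

1058


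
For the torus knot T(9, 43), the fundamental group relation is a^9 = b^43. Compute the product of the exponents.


The relation is a^9 = b^43.
Product of exponents = 9 * 43
= 387

387


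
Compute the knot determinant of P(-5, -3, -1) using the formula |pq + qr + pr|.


Step 1: Compute pq + qr + pr.
pq = (-5)*(-3) = 15
qr = (-3)*(-1) = 3
pr = (-5)*(-1) = 5
pq + qr + pr = 15 + 3 + 5 = 23
Step 2: Take absolute value.
det(P(-5,-3,-1)) = |23| = 23

23


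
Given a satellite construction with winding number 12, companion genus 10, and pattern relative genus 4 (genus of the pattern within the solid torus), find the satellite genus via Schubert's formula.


Schubert: g(satellite) = g_rel(pattern) + |winding| * g(companion),
where g_rel(pattern) is the genus of the pattern relative to the solid torus.
= 4 + 12 * 10
= 4 + 120 = 124

124


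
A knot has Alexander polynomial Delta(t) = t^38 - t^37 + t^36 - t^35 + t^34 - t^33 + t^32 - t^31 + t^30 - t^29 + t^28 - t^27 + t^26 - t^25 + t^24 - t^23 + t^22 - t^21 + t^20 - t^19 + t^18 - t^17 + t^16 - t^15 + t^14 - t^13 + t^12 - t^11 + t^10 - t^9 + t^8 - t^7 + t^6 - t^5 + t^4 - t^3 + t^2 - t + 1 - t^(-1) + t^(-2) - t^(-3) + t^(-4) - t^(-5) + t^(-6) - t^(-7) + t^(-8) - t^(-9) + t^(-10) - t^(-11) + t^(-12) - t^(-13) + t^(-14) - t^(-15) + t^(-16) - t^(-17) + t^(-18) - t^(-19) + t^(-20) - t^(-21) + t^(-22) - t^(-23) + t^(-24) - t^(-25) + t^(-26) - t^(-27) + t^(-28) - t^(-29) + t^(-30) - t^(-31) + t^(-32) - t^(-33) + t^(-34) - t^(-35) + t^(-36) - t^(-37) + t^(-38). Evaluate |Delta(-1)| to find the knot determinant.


Step 1: The polynomial has 77 terms with alternating signs, exponents from 38 down to -38.
Step 2: Substitute t = -1. The i-th term has coefficient (-1)^i and exponent (m-i),
  so its value is (-1)^i * (-1)^(m-i) = (-1)^m = 1 for every i.
Step 3: All 77 terms equal 1, so Delta(-1) = 77 * (1) = 77
Step 4: |Delta(-1)| = 77

77


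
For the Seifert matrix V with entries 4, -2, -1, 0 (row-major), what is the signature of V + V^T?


Step 1: V + V^T = [[8, -3], [-3, 0]]
Step 2: trace = 8, det = -9
Step 3: Discriminant = 8^2 - 4*(-9) = 100
Step 4: Eigenvalues: 9, -1
Step 5: Signature = (# positive eigenvalues) - (# negative eigenvalues) = 0

0
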